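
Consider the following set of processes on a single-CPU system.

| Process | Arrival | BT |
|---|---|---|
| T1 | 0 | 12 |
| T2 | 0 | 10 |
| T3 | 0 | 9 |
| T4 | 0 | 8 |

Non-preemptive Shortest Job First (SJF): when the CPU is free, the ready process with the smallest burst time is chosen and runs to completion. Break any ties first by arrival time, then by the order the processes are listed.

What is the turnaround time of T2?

27

Gantt: | T4 0-8 | T3 8-17 | T2 17-27 | T1 27-39 |
Completion: T1=39  T2=27  T3=17  T4=8
Turnaround (C−A): T1=39  T2=27  T3=17  T4=8
Turnaround(T2) = completion − arrival = 27 − 0 = 27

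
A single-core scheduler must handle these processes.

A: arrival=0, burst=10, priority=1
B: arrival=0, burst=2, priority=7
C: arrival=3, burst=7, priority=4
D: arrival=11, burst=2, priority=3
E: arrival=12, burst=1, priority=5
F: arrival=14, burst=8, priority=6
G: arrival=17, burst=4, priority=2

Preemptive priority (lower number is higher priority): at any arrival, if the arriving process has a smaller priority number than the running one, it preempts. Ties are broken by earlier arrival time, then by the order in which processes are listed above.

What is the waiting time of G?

Timeline: | A 0-10 | C 10-11 | D 11-13 | C 13-17 | G 17-21 | C 21-23 | E 23-24 | F 24-32 | B 32-34 |
Completion: A=10  B=34  C=23  D=13  E=24  F=32  G=21
Turnaround (C−A): A=10  B=34  C=20  D=2  E=12  F=18  G=4
Waiting(G) = turnaround − burst = 4 − 4 = 0

0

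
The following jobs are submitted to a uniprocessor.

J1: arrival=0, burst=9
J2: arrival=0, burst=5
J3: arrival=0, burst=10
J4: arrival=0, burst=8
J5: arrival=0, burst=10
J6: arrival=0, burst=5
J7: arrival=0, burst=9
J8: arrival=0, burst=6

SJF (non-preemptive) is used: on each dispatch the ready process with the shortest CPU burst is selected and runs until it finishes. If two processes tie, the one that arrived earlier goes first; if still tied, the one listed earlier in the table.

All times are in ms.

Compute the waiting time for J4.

16

Timeline: | J2 0-5 | J6 5-10 | J8 10-16 | J4 16-24 | J1 24-33 | J7 33-42 | J3 42-52 | J5 52-62 |
Completion: J1=33  J2=5  J3=52  J4=24  J5=62  J6=10  J7=42  J8=16
Turnaround (C−A): J1=33  J2=5  J3=52  J4=24  J5=62  J6=10  J7=42  J8=16
Waiting(J4) = turnaround − burst = 24 − 8 = 16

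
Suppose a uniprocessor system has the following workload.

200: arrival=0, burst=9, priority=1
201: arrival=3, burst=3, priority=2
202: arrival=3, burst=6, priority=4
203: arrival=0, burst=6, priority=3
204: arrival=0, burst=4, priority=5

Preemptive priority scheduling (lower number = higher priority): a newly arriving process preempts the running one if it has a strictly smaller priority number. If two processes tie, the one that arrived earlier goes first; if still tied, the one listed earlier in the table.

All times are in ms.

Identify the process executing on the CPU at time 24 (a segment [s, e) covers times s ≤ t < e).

204

Gantt: | 200 0-9 | 201 9-12 | 203 12-18 | 202 18-24 | 204 24-28 |
Completion: 200=9  201=12  202=24  203=18  204=28
Turnaround (C−A): 200=9  201=9  202=21  203=18  204=28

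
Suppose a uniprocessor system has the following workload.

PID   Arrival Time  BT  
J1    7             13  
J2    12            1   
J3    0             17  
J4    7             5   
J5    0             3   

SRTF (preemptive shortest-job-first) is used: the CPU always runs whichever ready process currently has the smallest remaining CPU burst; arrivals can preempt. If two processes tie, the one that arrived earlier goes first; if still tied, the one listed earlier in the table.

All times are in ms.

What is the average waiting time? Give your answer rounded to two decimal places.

Timeline: | J5 0-3 | J3 3-7 | J4 7-12 | J2 12-13 | J3 13-26 | J1 26-39 |
Completion: J1=39  J2=13  J3=26  J4=12  J5=3
Waiting times: J1=19, J2=0, J3=9, J4=0, J5=0
Average waiting = (19+0+9+0+0) / 5 = 28/5 = 5.60

5.60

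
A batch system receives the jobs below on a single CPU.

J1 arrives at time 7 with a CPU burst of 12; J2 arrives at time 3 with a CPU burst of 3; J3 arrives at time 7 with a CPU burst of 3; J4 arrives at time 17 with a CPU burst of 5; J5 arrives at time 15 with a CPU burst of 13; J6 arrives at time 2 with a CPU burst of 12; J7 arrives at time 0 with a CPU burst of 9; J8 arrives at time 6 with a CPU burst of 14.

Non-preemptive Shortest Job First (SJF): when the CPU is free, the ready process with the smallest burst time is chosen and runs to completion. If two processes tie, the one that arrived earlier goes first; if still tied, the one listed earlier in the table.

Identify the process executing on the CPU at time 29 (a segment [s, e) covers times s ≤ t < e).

J4

Gantt: | J7 0-9 | J2 9-12 | J3 12-15 | J6 15-27 | J4 27-32 | J1 32-44 | J5 44-57 | J8 57-71 |
Completion: J1=44  J2=12  J3=15  J4=32  J5=57  J6=27  J7=9  J8=71
Turnaround (C−A): J1=37  J2=9  J3=8  J4=15  J5=42  J6=25  J7=9  J8=65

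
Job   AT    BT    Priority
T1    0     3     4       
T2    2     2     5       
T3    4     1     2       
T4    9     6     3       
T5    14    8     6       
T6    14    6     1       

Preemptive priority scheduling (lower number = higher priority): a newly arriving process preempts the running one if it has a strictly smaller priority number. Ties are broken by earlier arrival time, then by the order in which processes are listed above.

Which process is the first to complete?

Gantt: | T1 0-3 | T2 3-4 | T3 4-5 | T2 5-6 | idle 6-9 | T4 9-14 | T6 14-20 | T4 20-21 | T5 21-29 |
Completion: T1=3  T2=6  T3=5  T4=21  T5=29  T6=20
Finish order: T1 → T3 → T2 → T6 → T4 → T5

T1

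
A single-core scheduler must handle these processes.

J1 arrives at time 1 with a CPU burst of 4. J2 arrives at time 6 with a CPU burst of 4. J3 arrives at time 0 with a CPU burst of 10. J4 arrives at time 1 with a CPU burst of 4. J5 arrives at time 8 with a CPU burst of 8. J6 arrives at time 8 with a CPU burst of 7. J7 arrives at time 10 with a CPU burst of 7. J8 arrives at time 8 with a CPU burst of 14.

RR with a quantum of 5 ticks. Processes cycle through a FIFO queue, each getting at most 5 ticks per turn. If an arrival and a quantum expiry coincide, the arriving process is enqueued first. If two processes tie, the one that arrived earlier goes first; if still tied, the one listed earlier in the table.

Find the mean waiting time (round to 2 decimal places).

20.75

Gantt: | J3 0-5 | J1 5-9 | J4 9-13 | J3 13-18 | J2 18-22 | J5 22-27 | J6 27-32 | J8 32-37 | J7 37-42 | J5 42-45 | J6 45-47 | J8 47-52 | J7 52-54 | J8 54-58 |
Completion: J1=9  J2=22  J3=18  J4=13  J5=45  J6=47  J7=54  J8=58
Waiting times: J1=4, J2=12, J3=8, J4=8, J5=29, J6=32, J7=37, J8=36
Average waiting = (4+12+8+8+29+32+37+36) / 8 = 166/8 = 20.75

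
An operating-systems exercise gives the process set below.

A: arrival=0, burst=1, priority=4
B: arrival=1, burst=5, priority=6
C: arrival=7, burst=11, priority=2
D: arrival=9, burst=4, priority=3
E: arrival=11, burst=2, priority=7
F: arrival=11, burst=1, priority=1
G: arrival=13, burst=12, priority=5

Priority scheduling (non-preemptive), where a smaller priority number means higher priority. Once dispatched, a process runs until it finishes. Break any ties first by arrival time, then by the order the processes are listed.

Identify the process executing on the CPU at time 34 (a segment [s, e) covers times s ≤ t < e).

G

Schedule: | A 0-1 | B 1-6 | idle 6-7 | C 7-18 | F 18-19 | D 19-23 | G 23-35 | E 35-37 |
Completion: A=1  B=6  C=18  D=23  E=37  F=19  G=35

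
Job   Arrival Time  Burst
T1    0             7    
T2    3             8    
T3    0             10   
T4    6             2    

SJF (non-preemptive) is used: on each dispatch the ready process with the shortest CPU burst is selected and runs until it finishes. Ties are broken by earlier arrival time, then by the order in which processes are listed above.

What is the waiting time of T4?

1

Gantt: | T1 0-7 | T4 7-9 | T2 9-17 | T3 17-27 |
Completion: T1=7  T2=17  T3=27  T4=9
Waiting(T4) = turnaround − burst = 3 − 2 = 1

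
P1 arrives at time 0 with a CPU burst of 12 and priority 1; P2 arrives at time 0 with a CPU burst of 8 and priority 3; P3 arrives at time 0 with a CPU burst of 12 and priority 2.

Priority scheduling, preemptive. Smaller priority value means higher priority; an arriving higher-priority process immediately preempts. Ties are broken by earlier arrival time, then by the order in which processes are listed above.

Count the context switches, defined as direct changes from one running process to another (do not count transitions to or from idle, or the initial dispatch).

Timeline: | P1 0-12 | P3 12-24 | P2 24-32 |
Completion: P1=12  P2=32  P3=24
Turnaround (C−A): P1=12  P2=32  P3=24

2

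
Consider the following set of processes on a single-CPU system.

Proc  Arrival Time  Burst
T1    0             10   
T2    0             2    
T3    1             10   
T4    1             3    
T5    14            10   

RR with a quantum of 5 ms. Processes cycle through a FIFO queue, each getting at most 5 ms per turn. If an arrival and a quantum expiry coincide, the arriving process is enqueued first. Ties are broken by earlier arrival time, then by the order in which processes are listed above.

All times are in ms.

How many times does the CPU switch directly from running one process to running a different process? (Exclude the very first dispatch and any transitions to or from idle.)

6

Gantt: | T1 0-5 | T2 5-7 | T3 7-12 | T4 12-15 | T1 15-20 | T3 20-25 | T5 25-35 |
Completion: T1=20  T2=7  T3=25  T4=15  T5=35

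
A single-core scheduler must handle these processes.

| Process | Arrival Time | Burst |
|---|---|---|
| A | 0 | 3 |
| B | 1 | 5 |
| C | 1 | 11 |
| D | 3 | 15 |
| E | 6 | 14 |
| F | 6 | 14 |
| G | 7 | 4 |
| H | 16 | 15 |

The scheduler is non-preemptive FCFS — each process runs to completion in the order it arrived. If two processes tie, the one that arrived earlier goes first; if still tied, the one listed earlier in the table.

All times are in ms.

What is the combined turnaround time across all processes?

281

Schedule: | A 0-3 | B 3-8 | C 8-19 | D 19-34 | E 34-48 | F 48-62 | G 62-66 | H 66-81 |
Completion: A=3  B=8  C=19  D=34  E=48  F=62  G=66  H=81
Turnaround (C−A): A=3  B=7  C=18  D=31  E=42  F=56  G=59  H=65
Turnaround = completion − arrival: A=3, B=7, C=18, D=31, E=42, F=56, G=59, H=65
Total turnaround = 3 + 7 + 18 + 31 + 42 + 56 + 59 + 65 = 281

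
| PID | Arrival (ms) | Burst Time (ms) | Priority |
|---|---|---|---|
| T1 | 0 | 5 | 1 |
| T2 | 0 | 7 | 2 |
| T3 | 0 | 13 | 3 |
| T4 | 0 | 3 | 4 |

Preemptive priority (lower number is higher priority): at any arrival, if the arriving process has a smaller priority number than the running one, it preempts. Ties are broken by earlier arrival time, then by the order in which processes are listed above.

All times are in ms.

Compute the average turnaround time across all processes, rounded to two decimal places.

17.50

Schedule: | T1 0-5 | T2 5-12 | T3 12-25 | T4 25-28 |
Completion: T1=5  T2=12  T3=25  T4=28
Turnaround (C−A): T1=5  T2=12  T3=25  T4=28
Turnaround times: T1=5, T2=12, T3=25, T4=28
Average turnaround = (5+12+25+28) / 4 = 70/4 = 17.50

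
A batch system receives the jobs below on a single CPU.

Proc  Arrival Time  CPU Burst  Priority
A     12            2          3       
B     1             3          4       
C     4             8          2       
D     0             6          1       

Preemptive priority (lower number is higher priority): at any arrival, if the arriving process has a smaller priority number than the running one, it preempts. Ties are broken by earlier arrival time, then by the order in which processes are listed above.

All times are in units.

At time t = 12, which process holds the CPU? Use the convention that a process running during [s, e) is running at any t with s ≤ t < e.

C

Schedule: | D 0-6 | C 6-14 | A 14-16 | B 16-19 |
Completion: A=16  B=19  C=14  D=6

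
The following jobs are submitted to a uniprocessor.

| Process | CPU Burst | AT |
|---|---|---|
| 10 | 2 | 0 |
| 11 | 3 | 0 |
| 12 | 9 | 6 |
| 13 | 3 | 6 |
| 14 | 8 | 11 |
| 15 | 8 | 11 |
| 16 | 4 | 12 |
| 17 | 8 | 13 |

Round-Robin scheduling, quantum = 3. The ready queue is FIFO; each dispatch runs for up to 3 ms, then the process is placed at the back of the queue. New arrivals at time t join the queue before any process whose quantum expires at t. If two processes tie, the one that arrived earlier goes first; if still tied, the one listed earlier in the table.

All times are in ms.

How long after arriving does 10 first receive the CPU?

0

Gantt: | 10 0-2 | 11 2-5 | idle 5-6 | 12 6-9 | 13 9-12 | 12 12-15 | 14 15-18 | 15 18-21 | 16 21-24 | 17 24-27 | 12 27-30 | 14 30-33 | 15 33-36 | 16 36-37 | 17 37-40 | 14 40-42 | 15 42-44 | 17 44-46 |
Completion: 10=2  11=5  12=30  13=12  14=42  15=44  16=37  17=46
Response(10) = first start − arrival = 0 − 0 = 0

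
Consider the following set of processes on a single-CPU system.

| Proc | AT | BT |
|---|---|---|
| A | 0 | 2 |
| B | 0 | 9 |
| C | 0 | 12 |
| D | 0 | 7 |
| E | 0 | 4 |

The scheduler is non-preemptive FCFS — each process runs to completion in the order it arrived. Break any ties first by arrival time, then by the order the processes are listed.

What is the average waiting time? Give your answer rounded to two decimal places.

Schedule: | A 0-2 | B 2-11 | C 11-23 | D 23-30 | E 30-34 |
Completion: A=2  B=11  C=23  D=30  E=34
Turnaround (C−A): A=2  B=11  C=23  D=30  E=34
Waiting times: A=0, B=2, C=11, D=23, E=30
Average waiting = (0+2+11+23+30) / 5 = 66/5 = 13.20

13.20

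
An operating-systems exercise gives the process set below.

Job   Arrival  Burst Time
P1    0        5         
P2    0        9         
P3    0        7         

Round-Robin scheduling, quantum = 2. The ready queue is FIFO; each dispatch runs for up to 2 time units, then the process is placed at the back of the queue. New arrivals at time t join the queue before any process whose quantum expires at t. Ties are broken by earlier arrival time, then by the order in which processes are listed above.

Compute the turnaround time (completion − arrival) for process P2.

Timeline: | P1 0-2 | P2 2-4 | P3 4-6 | P1 6-8 | P2 8-10 | P3 10-12 | P1 12-13 | P2 13-15 | P3 15-17 | P2 17-19 | P3 19-20 | P2 20-21 |
Completion: P1=13  P2=21  P3=20
Turnaround(P2) = completion − arrival = 21 − 0 = 21

21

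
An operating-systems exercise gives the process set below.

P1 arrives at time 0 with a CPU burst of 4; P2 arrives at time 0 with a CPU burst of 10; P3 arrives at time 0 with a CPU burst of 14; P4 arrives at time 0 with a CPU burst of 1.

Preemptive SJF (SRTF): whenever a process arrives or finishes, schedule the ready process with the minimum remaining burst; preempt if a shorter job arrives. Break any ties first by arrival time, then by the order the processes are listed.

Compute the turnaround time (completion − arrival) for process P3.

Schedule: | P4 0-1 | P1 1-5 | P2 5-15 | P3 15-29 |
Completion: P1=5  P2=15  P3=29  P4=1
Turnaround (C−A): P1=5  P2=15  P3=29  P4=1
Turnaround(P3) = completion − arrival = 29 − 0 = 29

29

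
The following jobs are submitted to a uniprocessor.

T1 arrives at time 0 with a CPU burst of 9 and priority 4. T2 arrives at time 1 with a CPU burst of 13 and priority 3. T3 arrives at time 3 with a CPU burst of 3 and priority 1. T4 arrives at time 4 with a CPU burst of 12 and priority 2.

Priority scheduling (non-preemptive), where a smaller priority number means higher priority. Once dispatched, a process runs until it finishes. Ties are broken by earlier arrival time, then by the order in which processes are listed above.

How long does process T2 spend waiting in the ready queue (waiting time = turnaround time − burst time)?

Timeline: | T1 0-9 | T3 9-12 | T4 12-24 | T2 24-37 |
Completion: T1=9  T2=37  T3=12  T4=24
Waiting(T2) = turnaround − burst = 36 − 13 = 23

23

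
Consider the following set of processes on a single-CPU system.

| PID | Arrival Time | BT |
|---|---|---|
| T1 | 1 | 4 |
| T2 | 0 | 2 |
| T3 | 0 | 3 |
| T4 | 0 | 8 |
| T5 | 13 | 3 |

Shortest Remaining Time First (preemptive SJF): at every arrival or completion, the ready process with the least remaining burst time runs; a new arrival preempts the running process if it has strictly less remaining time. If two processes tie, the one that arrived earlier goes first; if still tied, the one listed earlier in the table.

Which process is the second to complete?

Gantt: | T2 0-2 | T3 2-5 | T1 5-9 | T4 9-13 | T5 13-16 | T4 16-20 |
Completion: T1=9  T2=2  T3=5  T4=20  T5=16
Turnaround (C−A): T1=8  T2=2  T3=5  T4=20  T5=3
Finish order: T2 → T3 → T1 → T5 → T4

T3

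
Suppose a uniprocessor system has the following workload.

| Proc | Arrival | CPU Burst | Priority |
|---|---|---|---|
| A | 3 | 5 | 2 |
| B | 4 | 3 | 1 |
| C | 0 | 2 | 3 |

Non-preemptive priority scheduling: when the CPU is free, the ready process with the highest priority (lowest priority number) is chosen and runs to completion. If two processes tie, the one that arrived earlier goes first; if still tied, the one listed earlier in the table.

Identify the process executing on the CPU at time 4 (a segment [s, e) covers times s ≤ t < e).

A

Gantt: | C 0-2 | idle 2-3 | A 3-8 | B 8-11 |
Completion: A=8  B=11  C=2
Turnaround (C−A): A=5  B=7  C=2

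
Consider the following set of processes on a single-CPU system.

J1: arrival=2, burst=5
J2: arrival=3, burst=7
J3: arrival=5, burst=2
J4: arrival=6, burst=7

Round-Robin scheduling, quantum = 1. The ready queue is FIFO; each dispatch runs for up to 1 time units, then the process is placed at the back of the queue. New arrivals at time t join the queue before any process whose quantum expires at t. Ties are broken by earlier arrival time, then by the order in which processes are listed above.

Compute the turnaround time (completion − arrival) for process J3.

6

Timeline: | idle 0-2 | J1 2-3 | J2 3-4 | J1 4-5 | J2 5-6 | J3 6-7 | J1 7-8 | J4 8-9 | J2 9-10 | J3 10-11 | J1 11-12 | J4 12-13 | J2 13-14 | J1 14-15 | J4 15-16 | J2 16-17 | J4 17-18 | J2 18-19 | J4 19-20 | J2 20-21 | J4 21-23 |
Completion: J1=15  J2=21  J3=11  J4=23
Turnaround (C−A): J1=13  J2=18  J3=6  J4=17
Turnaround(J3) = completion − arrival = 11 − 5 = 6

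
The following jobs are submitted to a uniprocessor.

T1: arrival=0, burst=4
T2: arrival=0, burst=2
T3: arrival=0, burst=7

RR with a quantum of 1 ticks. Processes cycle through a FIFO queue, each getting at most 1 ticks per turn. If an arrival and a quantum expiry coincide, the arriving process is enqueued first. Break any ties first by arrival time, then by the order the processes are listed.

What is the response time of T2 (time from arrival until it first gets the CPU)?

Gantt: | T1 0-1 | T2 1-2 | T3 2-3 | T1 3-4 | T2 4-5 | T3 5-6 | T1 6-7 | T3 7-8 | T1 8-9 | T3 9-13 |
Completion: T1=9  T2=5  T3=13
Turnaround (C−A): T1=9  T2=5  T3=13
Response(T2) = first start − arrival = 1 − 0 = 1

1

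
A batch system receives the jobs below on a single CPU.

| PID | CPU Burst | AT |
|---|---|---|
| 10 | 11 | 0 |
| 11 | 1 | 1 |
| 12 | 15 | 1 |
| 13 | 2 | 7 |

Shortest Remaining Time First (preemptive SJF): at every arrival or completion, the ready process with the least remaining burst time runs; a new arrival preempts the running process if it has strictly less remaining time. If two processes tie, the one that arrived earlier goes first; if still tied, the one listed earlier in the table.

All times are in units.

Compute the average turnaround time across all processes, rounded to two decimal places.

Timeline: | 10 0-1 | 11 1-2 | 10 2-7 | 13 7-9 | 10 9-14 | 12 14-29 |
Completion: 10=14  11=2  12=29  13=9
Turnaround (C−A): 10=14  11=1  12=28  13=2
Turnaround times: 10=14, 11=1, 12=28, 13=2
Average turnaround = (14+1+28+2) / 4 = 45/4 = 11.25

11.25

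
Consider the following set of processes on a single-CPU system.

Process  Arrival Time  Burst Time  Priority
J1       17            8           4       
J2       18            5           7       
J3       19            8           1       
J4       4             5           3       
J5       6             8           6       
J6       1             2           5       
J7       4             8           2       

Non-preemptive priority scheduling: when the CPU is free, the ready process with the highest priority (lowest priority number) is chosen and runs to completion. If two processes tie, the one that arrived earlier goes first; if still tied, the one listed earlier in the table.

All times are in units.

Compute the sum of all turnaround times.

Timeline: | idle 0-1 | J6 1-3 | idle 3-4 | J7 4-12 | J4 12-17 | J1 17-25 | J3 25-33 | J5 33-41 | J2 41-46 |
Completion: J1=25  J2=46  J3=33  J4=17  J5=41  J6=3  J7=12
Turnaround (C−A): J1=8  J2=28  J3=14  J4=13  J5=35  J6=2  J7=8
Turnaround = completion − arrival: J1=8, J2=28, J3=14, J4=13, J5=35, J6=2, J7=8
Total turnaround = 8 + 28 + 14 + 13 + 35 + 2 + 8 = 108

108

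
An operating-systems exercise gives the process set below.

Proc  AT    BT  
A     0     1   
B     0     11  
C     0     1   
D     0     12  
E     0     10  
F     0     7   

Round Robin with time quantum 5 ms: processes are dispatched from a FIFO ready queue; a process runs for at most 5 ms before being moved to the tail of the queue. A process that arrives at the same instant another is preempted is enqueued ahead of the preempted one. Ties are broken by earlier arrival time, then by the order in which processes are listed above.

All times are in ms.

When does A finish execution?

1

Timeline: | A 0-1 | B 1-6 | C 6-7 | D 7-12 | E 12-17 | F 17-22 | B 22-27 | D 27-32 | E 32-37 | F 37-39 | B 39-40 | D 40-42 |
Completion: A=1  B=40  C=7  D=42  E=37  F=39
Turnaround (C−A): A=1  B=40  C=7  D=42  E=37  F=39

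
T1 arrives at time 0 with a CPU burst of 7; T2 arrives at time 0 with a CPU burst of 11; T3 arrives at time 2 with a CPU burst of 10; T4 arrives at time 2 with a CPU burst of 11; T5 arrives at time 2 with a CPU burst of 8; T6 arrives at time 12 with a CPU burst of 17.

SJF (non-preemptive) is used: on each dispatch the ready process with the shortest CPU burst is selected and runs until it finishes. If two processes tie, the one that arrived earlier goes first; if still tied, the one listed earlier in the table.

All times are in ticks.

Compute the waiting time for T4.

34

Schedule: | T1 0-7 | T5 7-15 | T3 15-25 | T2 25-36 | T4 36-47 | T6 47-64 |
Completion: T1=7  T2=36  T3=25  T4=47  T5=15  T6=64
Turnaround (C−A): T1=7  T2=36  T3=23  T4=45  T5=13  T6=52
Waiting(T4) = turnaround − burst = 45 − 11 = 34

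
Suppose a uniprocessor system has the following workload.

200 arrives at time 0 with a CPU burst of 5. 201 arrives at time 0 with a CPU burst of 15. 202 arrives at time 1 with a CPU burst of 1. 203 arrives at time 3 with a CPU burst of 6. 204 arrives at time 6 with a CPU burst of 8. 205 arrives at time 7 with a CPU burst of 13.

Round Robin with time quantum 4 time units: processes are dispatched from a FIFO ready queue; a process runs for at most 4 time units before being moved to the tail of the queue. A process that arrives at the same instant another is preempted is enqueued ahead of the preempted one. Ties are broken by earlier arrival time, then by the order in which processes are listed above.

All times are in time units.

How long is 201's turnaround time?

Gantt: | 200 0-4 | 201 4-8 | 202 8-9 | 203 9-13 | 200 13-14 | 204 14-18 | 205 18-22 | 201 22-26 | 203 26-28 | 204 28-32 | 205 32-36 | 201 36-40 | 205 40-44 | 201 44-47 | 205 47-48 |
Completion: 200=14  201=47  202=9  203=28  204=32  205=48
Turnaround (C−A): 200=14  201=47  202=8  203=25  204=26  205=41
Turnaround(201) = completion − arrival = 47 − 0 = 47

47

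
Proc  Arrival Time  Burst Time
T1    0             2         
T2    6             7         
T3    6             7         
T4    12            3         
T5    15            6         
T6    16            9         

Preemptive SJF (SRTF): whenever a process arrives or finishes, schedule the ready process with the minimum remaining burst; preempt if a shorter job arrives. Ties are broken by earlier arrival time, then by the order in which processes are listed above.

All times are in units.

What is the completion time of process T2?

13

Schedule: | T1 0-2 | idle 2-6 | T2 6-13 | T4 13-16 | T5 16-22 | T3 22-29 | T6 29-38 |
Completion: T1=2  T2=13  T3=29  T4=16  T5=22  T6=38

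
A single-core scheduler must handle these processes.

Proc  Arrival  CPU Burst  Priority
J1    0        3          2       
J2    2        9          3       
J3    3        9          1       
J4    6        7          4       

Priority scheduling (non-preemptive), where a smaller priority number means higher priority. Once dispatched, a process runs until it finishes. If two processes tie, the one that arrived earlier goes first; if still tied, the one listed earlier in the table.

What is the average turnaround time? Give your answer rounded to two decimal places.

13.25

Schedule: | J1 0-3 | J3 3-12 | J2 12-21 | J4 21-28 |
Completion: J1=3  J2=21  J3=12  J4=28
Turnaround times: J1=3, J2=19, J3=9, J4=22
Average turnaround = (3+19+9+22) / 4 = 53/4 = 13.25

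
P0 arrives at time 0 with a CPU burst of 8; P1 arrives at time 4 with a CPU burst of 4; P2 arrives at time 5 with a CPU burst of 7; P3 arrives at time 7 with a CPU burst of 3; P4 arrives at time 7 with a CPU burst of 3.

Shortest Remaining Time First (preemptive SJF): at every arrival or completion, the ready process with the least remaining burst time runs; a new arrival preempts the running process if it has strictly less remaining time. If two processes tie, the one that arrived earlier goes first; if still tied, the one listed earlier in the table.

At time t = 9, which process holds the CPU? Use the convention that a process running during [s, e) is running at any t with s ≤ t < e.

P3

Schedule: | P0 0-8 | P3 8-11 | P4 11-14 | P1 14-18 | P2 18-25 |
Completion: P0=8  P1=18  P2=25  P3=11  P4=14
Turnaround (C−A): P0=8  P1=14  P2=20  P3=4  P4=7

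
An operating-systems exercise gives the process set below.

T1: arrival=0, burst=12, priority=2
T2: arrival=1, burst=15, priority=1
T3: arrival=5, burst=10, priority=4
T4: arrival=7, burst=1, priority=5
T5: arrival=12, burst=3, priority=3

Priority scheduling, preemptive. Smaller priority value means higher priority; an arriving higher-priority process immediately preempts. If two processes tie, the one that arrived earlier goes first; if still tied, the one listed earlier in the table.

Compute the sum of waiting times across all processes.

Timeline: | T1 0-1 | T2 1-16 | T1 16-27 | T5 27-30 | T3 30-40 | T4 40-41 |
Completion: T1=27  T2=16  T3=40  T4=41  T5=30
Waiting = turnaround − burst: T1=15, T2=0, T3=25, T4=33, T5=15
Total waiting = 15 + 0 + 25 + 33 + 15 = 88

88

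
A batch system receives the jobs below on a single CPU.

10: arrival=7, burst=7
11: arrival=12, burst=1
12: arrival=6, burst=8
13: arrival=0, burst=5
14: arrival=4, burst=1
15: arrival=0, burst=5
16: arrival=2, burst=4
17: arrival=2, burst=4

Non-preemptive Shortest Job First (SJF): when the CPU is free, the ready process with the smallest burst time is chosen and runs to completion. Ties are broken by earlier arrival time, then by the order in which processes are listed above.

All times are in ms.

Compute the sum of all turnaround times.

99

Schedule: | 13 0-5 | 14 5-6 | 16 6-10 | 17 10-14 | 11 14-15 | 15 15-20 | 10 20-27 | 12 27-35 |
Completion: 10=27  11=15  12=35  13=5  14=6  15=20  16=10  17=14
Turnaround (C−A): 10=20  11=3  12=29  13=5  14=2  15=20  16=8  17=12
Turnaround = completion − arrival: 10=20, 11=3, 12=29, 13=5, 14=2, 15=20, 16=8, 17=12
Total turnaround = 20 + 3 + 29 + 5 + 2 + 20 + 8 + 12 = 99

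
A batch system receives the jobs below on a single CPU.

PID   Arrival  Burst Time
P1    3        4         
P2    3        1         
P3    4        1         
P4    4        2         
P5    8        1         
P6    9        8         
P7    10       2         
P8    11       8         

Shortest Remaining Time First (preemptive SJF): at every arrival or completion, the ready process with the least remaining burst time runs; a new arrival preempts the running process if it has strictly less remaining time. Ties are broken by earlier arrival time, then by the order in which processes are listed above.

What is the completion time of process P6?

Timeline: | idle 0-3 | P2 3-4 | P3 4-5 | P4 5-7 | P1 7-8 | P5 8-9 | P1 9-12 | P7 12-14 | P6 14-22 | P8 22-30 |
Completion: P1=12  P2=4  P3=5  P4=7  P5=9  P6=22  P7=14  P8=30

22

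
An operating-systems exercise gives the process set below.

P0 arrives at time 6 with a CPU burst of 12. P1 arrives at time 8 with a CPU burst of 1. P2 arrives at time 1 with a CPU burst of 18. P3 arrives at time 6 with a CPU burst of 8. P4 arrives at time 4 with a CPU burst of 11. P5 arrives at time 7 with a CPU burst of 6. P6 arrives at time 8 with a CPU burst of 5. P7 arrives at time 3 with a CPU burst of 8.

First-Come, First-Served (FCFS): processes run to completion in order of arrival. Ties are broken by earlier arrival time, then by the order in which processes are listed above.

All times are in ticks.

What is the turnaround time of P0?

Timeline: | idle 0-1 | P2 1-19 | P7 19-27 | P4 27-38 | P0 38-50 | P3 50-58 | P5 58-64 | P1 64-65 | P6 65-70 |
Completion: P0=50  P1=65  P2=19  P3=58  P4=38  P5=64  P6=70  P7=27
Turnaround (C−A): P0=44  P1=57  P2=18  P3=52  P4=34  P5=57  P6=62  P7=24
Turnaround(P0) = completion − arrival = 50 − 6 = 44

44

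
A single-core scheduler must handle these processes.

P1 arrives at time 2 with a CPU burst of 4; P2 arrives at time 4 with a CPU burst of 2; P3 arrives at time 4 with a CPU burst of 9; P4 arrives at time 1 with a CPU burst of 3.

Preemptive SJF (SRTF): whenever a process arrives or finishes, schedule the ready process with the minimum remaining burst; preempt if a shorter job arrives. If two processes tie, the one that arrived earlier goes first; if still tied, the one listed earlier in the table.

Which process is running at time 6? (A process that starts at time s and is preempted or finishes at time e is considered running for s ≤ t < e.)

P1

Gantt: | idle 0-1 | P4 1-4 | P2 4-6 | P1 6-10 | P3 10-19 |
Completion: P1=10  P2=6  P3=19  P4=4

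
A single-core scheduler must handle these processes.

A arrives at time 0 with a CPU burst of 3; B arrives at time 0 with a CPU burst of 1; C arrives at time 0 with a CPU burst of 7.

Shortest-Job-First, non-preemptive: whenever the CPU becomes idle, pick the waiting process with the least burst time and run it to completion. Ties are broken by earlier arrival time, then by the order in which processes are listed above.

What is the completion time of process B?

1

Gantt: | B 0-1 | A 1-4 | C 4-11 |
Completion: A=4  B=1  C=11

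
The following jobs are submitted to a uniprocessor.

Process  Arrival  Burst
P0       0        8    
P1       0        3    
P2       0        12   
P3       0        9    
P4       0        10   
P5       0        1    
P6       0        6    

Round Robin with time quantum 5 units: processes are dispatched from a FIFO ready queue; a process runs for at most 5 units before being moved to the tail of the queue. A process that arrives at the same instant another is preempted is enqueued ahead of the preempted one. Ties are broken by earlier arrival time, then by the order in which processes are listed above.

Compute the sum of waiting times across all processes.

198

Schedule: | P0 0-5 | P1 5-8 | P2 8-13 | P3 13-18 | P4 18-23 | P5 23-24 | P6 24-29 | P0 29-32 | P2 32-37 | P3 37-41 | P4 41-46 | P6 46-47 | P2 47-49 |
Completion: P0=32  P1=8  P2=49  P3=41  P4=46  P5=24  P6=47
Turnaround (C−A): P0=32  P1=8  P2=49  P3=41  P4=46  P5=24  P6=47
Waiting = turnaround − burst: P0=24, P1=5, P2=37, P3=32, P4=36, P5=23, P6=41
Total waiting = 24 + 5 + 37 + 32 + 36 + 23 + 41 = 198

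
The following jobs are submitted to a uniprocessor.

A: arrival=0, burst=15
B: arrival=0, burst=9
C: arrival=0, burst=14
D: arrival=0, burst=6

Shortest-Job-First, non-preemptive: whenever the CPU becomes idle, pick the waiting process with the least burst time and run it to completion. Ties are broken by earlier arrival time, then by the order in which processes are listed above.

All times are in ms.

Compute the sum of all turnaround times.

94

Gantt: | D 0-6 | B 6-15 | C 15-29 | A 29-44 |
Completion: A=44  B=15  C=29  D=6
Turnaround (C−A): A=44  B=15  C=29  D=6
Turnaround = completion − arrival: A=44, B=15, C=29, D=6
Total turnaround = 44 + 15 + 29 + 6 = 94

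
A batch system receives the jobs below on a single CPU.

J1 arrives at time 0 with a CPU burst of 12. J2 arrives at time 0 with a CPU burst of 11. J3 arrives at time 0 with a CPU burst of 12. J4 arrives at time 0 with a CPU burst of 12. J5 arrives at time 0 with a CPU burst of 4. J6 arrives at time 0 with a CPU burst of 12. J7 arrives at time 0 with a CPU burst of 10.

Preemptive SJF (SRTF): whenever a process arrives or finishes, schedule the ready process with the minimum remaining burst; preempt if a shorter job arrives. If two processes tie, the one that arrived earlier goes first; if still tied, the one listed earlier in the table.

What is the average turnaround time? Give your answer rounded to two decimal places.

37.57

Gantt: | J5 0-4 | J7 4-14 | J2 14-25 | J1 25-37 | J3 37-49 | J4 49-61 | J6 61-73 |
Completion: J1=37  J2=25  J3=49  J4=61  J5=4  J6=73  J7=14
Turnaround (C−A): J1=37  J2=25  J3=49  J4=61  J5=4  J6=73  J7=14
Turnaround times: J1=37, J2=25, J3=49, J4=61, J5=4, J6=73, J7=14
Average turnaround = (37+25+49+61+4+73+14) / 7 = 263/7 = 37.57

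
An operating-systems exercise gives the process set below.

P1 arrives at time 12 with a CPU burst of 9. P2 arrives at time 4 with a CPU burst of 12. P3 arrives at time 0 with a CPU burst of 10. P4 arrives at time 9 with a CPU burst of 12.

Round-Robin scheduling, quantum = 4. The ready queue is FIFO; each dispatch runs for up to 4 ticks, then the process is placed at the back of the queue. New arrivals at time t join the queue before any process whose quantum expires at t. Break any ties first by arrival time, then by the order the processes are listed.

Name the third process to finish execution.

P4

Timeline: | P3 0-4 | P2 4-8 | P3 8-12 | P2 12-16 | P4 16-20 | P1 20-24 | P3 24-26 | P2 26-30 | P4 30-34 | P1 34-38 | P4 38-42 | P1 42-43 |
Completion: P1=43  P2=30  P3=26  P4=42
Turnaround (C−A): P1=31  P2=26  P3=26  P4=33
Finish order: P3 → P2 → P4 → P1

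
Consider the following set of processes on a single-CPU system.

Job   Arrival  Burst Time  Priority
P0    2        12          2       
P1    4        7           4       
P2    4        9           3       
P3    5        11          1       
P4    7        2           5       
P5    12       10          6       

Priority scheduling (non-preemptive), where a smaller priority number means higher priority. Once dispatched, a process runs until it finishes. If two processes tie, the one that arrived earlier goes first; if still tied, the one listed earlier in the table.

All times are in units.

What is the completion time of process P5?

Gantt: | idle 0-2 | P0 2-14 | P3 14-25 | P2 25-34 | P1 34-41 | P4 41-43 | P5 43-53 |
Completion: P0=14  P1=41  P2=34  P3=25  P4=43  P5=53
Turnaround (C−A): P0=12  P1=37  P2=30  P3=20  P4=36  P5=41

53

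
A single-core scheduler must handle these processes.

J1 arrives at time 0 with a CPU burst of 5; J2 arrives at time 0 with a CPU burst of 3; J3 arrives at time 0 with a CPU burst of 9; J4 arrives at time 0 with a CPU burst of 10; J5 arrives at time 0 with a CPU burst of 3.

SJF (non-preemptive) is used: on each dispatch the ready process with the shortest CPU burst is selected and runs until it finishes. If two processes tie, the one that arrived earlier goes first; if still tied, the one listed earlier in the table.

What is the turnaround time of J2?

3

Schedule: | J2 0-3 | J5 3-6 | J1 6-11 | J3 11-20 | J4 20-30 |
Completion: J1=11  J2=3  J3=20  J4=30  J5=6
Turnaround(J2) = completion − arrival = 3 − 0 = 3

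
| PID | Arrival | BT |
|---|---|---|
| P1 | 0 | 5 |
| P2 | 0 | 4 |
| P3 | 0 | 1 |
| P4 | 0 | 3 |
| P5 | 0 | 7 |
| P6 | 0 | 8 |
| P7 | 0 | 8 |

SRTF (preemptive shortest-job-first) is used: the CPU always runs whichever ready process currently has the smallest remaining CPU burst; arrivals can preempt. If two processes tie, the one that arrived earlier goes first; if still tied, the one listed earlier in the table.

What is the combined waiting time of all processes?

74

Schedule: | P3 0-1 | P4 1-4 | P2 4-8 | P1 8-13 | P5 13-20 | P6 20-28 | P7 28-36 |
Completion: P1=13  P2=8  P3=1  P4=4  P5=20  P6=28  P7=36
Waiting = turnaround − burst: P1=8, P2=4, P3=0, P4=1, P5=13, P6=20, P7=28
Total waiting = 8 + 4 + 0 + 1 + 13 + 20 + 28 = 74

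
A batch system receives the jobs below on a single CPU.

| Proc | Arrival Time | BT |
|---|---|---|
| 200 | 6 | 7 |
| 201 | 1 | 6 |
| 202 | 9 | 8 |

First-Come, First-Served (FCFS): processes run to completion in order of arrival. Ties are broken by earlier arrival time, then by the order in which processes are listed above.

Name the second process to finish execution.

Gantt: | idle 0-1 | 201 1-7 | 200 7-14 | 202 14-22 |
Completion: 200=14  201=7  202=22
Turnaround (C−A): 200=8  201=6  202=13
Finish order: 201 → 200 → 202

200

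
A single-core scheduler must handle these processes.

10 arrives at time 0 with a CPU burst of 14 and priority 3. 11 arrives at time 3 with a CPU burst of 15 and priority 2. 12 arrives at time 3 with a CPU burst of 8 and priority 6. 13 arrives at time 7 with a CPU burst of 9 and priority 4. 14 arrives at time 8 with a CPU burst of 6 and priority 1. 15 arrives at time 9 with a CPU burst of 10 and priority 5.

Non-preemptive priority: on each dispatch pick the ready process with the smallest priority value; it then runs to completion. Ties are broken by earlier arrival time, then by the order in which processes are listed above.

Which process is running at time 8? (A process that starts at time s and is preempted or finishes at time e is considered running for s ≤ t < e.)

10

Schedule: | 10 0-14 | 14 14-20 | 11 20-35 | 13 35-44 | 15 44-54 | 12 54-62 |
Completion: 10=14  11=35  12=62  13=44  14=20  15=54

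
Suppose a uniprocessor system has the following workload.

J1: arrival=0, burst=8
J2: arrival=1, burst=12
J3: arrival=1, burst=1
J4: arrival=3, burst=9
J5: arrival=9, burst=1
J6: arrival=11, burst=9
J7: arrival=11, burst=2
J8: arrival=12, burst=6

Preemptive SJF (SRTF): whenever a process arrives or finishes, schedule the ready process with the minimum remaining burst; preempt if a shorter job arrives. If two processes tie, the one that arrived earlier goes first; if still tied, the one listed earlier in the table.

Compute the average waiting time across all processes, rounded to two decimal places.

8.50

Gantt: | J1 0-1 | J3 1-2 | J1 2-9 | J5 9-10 | J4 10-11 | J7 11-13 | J8 13-19 | J4 19-27 | J6 27-36 | J2 36-48 |
Completion: J1=9  J2=48  J3=2  J4=27  J5=10  J6=36  J7=13  J8=19
Waiting times: J1=1, J2=35, J3=0, J4=15, J5=0, J6=16, J7=0, J8=1
Average waiting = (1+35+0+15+0+16+0+1) / 8 = 68/8 = 8.50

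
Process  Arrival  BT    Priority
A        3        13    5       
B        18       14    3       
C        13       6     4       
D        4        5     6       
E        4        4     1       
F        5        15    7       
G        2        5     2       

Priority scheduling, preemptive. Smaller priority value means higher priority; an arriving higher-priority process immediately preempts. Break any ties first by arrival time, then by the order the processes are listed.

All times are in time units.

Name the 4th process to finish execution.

Gantt: | idle 0-2 | G 2-4 | E 4-8 | G 8-11 | A 11-13 | C 13-18 | B 18-32 | C 32-33 | A 33-44 | D 44-49 | F 49-64 |
Completion: A=44  B=32  C=33  D=49  E=8  F=64  G=11
Turnaround (C−A): A=41  B=14  C=20  D=45  E=4  F=59  G=9
Finish order: E → G → B → C → A → D → F

C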